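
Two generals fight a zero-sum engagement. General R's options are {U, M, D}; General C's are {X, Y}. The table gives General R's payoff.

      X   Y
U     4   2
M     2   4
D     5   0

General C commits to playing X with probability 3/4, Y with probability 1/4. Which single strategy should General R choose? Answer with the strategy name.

Expected payoff of U: (3/4)·4 + (1/4)·2 = 7/2.
Expected payoff of M: (3/4)·2 + (1/4)·4 = 5/2.
Expected payoff of D: (3/4)·5 + (1/4)·0 = 15/4.
The largest is 15/4, so General R's best response is D.

D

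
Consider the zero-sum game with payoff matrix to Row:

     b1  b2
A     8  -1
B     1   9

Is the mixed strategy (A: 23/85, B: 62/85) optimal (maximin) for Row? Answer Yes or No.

No

Against b1 this mix gives (23/85)·8 + (62/85)·1 = 246/85.
Against b2 this mix gives (23/85)·(-1) + (62/85)·9 = 107/17.
Column will play b1, holding Row to 246/85. Shifting weight toward the row that does better against b1 would raise this floor (the equalizing mix achieves 73/17 against both b1 and b2), so the proposed strategy is not optimal.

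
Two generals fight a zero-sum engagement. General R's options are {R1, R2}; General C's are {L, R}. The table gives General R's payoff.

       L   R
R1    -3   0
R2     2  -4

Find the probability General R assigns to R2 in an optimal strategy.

1/3

Row minima: R1 → -3, R2 → -4; maximin = -3.
Column maxima: L → 2, R → 0; minimax = 0.
-3 ≠ 0, so there is no saddle point; optimal play is mixed.
Let General R play R1 with probability p. Expected payoff against L: (-3)p + 2(1−p) = −5p + 2; against R: 0p + (-4)(1−p) = 4p − 4.
Setting these equal: −5p + 2 = 4p − 4 ⇒ −9p = -6 ⇒ p = 2/3, and the value is (-5)·(2/3) + 2 = -4/3.
For General C: with q = P(L), equating R1's and R2's payoffs gives −3q = 6q − 4 ⇒ q = 4/9.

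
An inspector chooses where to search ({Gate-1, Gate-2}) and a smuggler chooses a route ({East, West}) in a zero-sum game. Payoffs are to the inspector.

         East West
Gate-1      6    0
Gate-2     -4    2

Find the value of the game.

Row minima: Gate-1 → 0, Gate-2 → -4; maximin = 0.
Column maxima: East → 6, West → 2; minimax = 2.
0 ≠ 2, so there is no saddle point; optimal play is mixed.
Let the inspector play Gate-1 with probability p. Expected payoff against East: 6p + (-4)(1−p) = 10p − 4; against West: 0p + 2(1−p) = −2p + 2.
Setting these equal: 10p − 4 = −2p + 2 ⇒ 12p = 6 ⇒ p = 1/2, and the value is (10)·(1/2) − 4 = 1.
For the smuggler: with q = P(East), equating Gate-1's and Gate-2's payoffs gives 6q = −6q + 2 ⇒ q = 1/6.

1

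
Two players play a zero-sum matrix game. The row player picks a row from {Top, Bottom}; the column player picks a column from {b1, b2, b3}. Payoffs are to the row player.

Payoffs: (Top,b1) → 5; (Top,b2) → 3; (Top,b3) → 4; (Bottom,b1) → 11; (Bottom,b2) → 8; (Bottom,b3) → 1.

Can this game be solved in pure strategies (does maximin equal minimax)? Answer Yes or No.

Row minima: Top → 3, Bottom → 1; maximin = 3.
Column maxima: b1 → 11, b2 → 8, b3 → 4; minimax = 4.
3 ≠ 4, so no pure-strategy equilibrium exists.

No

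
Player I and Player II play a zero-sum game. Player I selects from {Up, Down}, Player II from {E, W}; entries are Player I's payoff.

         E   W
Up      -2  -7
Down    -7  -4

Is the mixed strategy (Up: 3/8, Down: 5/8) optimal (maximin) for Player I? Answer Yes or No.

Against E this mix gives (3/8)·(-2) + (5/8)·(-7) = -41/8.
Against W this mix gives (3/8)·(-7) + (5/8)·(-4) = -41/8.
All of Player II's active replies (E, W) yield -41/8, and no column does worse for Player I. The mix makes Player II indifferent and guarantees -41/8, so it is optimal.

Yes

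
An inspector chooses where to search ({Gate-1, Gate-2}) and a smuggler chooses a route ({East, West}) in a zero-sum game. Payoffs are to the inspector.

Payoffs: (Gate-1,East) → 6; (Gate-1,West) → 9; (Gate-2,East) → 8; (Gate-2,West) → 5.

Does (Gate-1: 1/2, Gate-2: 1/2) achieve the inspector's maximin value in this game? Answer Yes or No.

Against East this mix gives (1/2)·6 + (1/2)·8 = 7.
Against West this mix gives (1/2)·9 + (1/2)·5 = 7.
All of the smuggler's active replies (East, West) yield 7, and no column does worse for the inspector. The mix makes the smuggler indifferent and guarantees 7, so it is optimal.

Yes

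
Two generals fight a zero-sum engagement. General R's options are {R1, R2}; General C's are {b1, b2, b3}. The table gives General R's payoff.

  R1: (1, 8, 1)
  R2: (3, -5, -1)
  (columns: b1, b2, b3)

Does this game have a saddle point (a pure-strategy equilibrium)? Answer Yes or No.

Row minima: R1 → 1, R2 → -5; maximin = 1.
Column maxima: b1 → 3, b2 → 8, b3 → 1; minimax = 1.
maximin = minimax = 1, so a saddle point exists.

Yes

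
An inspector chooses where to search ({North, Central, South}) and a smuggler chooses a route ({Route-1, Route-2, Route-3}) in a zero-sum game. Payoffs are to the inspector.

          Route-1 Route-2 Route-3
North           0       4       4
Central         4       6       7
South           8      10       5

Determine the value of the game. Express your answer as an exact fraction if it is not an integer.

Row minima: North → 0, Central → 4, South → 5; maximin = 5.
Column maxima: Route-1 → 8, Route-2 → 10, Route-3 → 7; minimax = 7.
5 ≠ 7, so there is no saddle point; optimal play is mixed.
North is strictly dominated by Central, so the inspector never plays it.
Route-2 is strictly dominated by Route-1 (it gives the inspector strictly more in every row), so the smuggler never plays it.
On the remaining 2×2 (Central, South vs Route-1, Route-3):
Let the inspector play Central with probability p. Expected payoff against Route-1: 4p + 8(1−p) = −4p + 8; against Route-3: 7p + 5(1−p) = 2p + 5.
Setting these equal: −4p + 8 = 2p + 5 ⇒ −6p = -3 ⇒ p = 1/2, and the value is (-4)·(1/2) + 8 = 6.
For the smuggler: with q = P(Route-1), equating Central's and South's payoffs gives −3q + 7 = 3q + 5 ⇒ q = 1/3.

6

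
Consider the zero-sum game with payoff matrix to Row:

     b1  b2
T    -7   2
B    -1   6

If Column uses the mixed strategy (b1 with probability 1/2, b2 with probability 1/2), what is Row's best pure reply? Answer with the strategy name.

B

Expected payoff of T: (1/2)·(-7) + (1/2)·2 = -5/2.
Expected payoff of B: (1/2)·(-1) + (1/2)·6 = 5/2.
The largest is 5/2, so Row's best response is B.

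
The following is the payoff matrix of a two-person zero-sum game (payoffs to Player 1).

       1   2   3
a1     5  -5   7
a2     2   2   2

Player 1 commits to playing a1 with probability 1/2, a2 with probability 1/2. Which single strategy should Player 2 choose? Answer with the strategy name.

If Player 2 plays 1, Player 1's expected payoff is (1/2)·5 + (1/2)·2 = 7/2.
If Player 2 plays 2, Player 1's expected payoff is (1/2)·(-5) + (1/2)·2 = -3/2.
If Player 2 plays 3, Player 1's expected payoff is (1/2)·7 + (1/2)·2 = 9/2.
Player 2 minimizes Player 1's payoff; the smallest is -3/2, so the best response is 2.

2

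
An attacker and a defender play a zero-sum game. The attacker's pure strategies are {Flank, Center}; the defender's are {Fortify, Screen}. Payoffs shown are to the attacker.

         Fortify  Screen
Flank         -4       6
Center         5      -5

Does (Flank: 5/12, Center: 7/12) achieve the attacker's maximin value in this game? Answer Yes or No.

Against Fortify this mix gives (5/12)·(-4) + (7/12)·5 = 5/4.
Against Screen this mix gives (5/12)·6 + (7/12)·(-5) = -5/12.
The defender will play Screen, holding the attacker to -5/12. Shifting weight toward the row that does better against Screen would raise this floor (the equalizing mix achieves 1/2 against both Screen and Fortify), so the proposed strategy is not optimal.

No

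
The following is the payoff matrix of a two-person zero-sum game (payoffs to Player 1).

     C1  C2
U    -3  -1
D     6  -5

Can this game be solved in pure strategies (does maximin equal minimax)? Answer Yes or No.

No

Row minima: U → -3, D → -5; maximin = -3.
Column maxima: C1 → 6, C2 → -1; minimax = -1.
-3 ≠ -1, so no pure-strategy equilibrium exists.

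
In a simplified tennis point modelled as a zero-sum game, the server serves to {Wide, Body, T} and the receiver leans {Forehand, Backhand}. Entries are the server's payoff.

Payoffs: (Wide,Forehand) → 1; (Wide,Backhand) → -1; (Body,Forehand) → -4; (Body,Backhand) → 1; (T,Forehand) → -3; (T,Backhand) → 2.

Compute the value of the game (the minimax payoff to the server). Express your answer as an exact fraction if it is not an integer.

-1/7

Row minima: Wide → -1, Body → -4, T → -3; maximin = -1.
Column maxima: Forehand → 1, Backhand → 2; minimax = 1.
-1 ≠ 1, so there is no saddle point; optimal play is mixed.
Body is strictly dominated by T, so the server never plays it.
On the remaining 2×2 (Wide, T vs Forehand, Backhand):
Let the server play Wide with probability p. Expected payoff against Forehand: 1p + (-3)(1−p) = 4p − 3; against Backhand: (-1)p + 2(1−p) = −3p + 2.
Setting these equal: 4p − 3 = −3p + 2 ⇒ 7p = 5 ⇒ p = 5/7, and the value is (4)·(5/7) − 3 = -1/7.
For the receiver: with q = P(Forehand), equating Wide's and T's payoffs gives 2q − 1 = −5q + 2 ⇒ q = 3/7.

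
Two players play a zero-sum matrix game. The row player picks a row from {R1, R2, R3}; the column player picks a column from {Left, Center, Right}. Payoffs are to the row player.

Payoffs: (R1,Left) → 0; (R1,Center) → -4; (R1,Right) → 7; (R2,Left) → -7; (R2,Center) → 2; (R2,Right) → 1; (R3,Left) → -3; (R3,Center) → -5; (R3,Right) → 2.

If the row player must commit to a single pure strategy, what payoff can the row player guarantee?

-4

Row minima: R1 → -4, R2 → -7, R3 → -5.
The best of these is -4.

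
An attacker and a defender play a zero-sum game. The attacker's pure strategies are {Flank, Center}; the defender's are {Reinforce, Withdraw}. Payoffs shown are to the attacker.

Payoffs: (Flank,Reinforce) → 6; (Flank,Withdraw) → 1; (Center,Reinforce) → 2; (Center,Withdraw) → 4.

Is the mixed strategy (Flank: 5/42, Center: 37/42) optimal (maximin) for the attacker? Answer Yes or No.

Against Reinforce this mix gives (5/42)·6 + (37/42)·2 = 52/21.
Against Withdraw this mix gives (5/42)·1 + (37/42)·4 = 51/14.
The defender will play Reinforce, holding the attacker to 52/21. Shifting weight toward the row that does better against Reinforce would raise this floor (the equalizing mix achieves 22/7 against both Reinforce and Withdraw), so the proposed strategy is not optimal.

No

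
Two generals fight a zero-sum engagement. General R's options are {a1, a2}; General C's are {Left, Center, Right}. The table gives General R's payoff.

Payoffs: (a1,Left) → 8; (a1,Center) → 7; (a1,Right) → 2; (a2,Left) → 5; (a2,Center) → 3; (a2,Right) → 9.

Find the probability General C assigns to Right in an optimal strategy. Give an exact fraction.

4/11

Row minima: a1 → 2, a2 → 3; maximin = 3.
Column maxima: Left → 8, Center → 7, Right → 9; minimax = 7.
3 ≠ 7, so there is no saddle point; optimal play is mixed.
Left is strictly dominated by Center (it gives General R strictly more in every row), so General C never plays it.
On the remaining 2×2 (a1, a2 vs Center, Right):
Let General R play a1 with probability p. Expected payoff against Center: 7p + 3(1−p) = 4p + 3; against Right: 2p + 9(1−p) = −7p + 9.
Setting these equal: 4p + 3 = −7p + 9 ⇒ 11p = 6 ⇒ p = 6/11, and the value is (4)·(6/11) + 3 = 57/11.
For General C: with q = P(Center), equating a1's and a2's payoffs gives 5q + 2 = −6q + 9 ⇒ q = 7/11.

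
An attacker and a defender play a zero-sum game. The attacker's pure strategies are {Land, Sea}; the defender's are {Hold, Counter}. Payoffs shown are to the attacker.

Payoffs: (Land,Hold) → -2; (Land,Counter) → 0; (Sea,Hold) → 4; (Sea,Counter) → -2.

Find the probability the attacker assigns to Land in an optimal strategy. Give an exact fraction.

Row minima: Land → -2, Sea → -2; maximin = -2.
Column maxima: Hold → 4, Counter → 0; minimax = 0.
-2 ≠ 0, so there is no saddle point; optimal play is mixed.
Let the attacker play Land with probability p. Expected payoff against Hold: (-2)p + 4(1−p) = −6p + 4; against Counter: 0p + (-2)(1−p) = 2p − 2.
Setting these equal: −6p + 4 = 2p − 2 ⇒ −8p = -6 ⇒ p = 3/4, and the value is (-6)·(3/4) + 4 = -1/2.
For the defender: with q = P(Hold), equating Land's and Sea's payoffs gives −2q = 6q − 2 ⇒ q = 1/4.

3/4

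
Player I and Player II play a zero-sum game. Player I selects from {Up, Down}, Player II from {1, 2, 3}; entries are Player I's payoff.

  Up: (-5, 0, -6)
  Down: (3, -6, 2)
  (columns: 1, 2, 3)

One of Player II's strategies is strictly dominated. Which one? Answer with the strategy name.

1

3 holds Player I's payoff strictly below 1 in every row: -6 < -5, 2 < 3.
So 1 is strictly dominated for Player II.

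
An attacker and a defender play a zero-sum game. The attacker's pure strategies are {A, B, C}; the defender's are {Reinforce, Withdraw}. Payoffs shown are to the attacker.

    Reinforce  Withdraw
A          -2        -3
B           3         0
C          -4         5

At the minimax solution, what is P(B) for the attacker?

3/4

Row minima: A → -3, B → 0, C → -4; maximin = 0.
Column maxima: Reinforce → 3, Withdraw → 5; minimax = 3.
0 ≠ 3, so there is no saddle point; optimal play is mixed.
A is strictly dominated by B, so the attacker never plays it.
On the remaining 2×2 (B, C vs Reinforce, Withdraw):
Let the attacker play B with probability p. Expected payoff against Reinforce: 3p + (-4)(1−p) = 7p − 4; against Withdraw: 0p + 5(1−p) = −5p + 5.
Setting these equal: 7p − 4 = −5p + 5 ⇒ 12p = 9 ⇒ p = 3/4, and the value is (7)·(3/4) − 4 = 5/4.
For the defender: with q = P(Reinforce), equating B's and C's payoffs gives 3q = −9q + 5 ⇒ q = 5/12.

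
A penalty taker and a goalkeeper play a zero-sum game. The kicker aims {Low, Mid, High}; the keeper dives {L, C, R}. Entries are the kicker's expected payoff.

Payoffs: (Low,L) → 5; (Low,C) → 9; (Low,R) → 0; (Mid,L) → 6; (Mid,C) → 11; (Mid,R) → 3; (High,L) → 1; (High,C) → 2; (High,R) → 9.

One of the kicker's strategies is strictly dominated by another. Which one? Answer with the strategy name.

Low

Mid gives a strictly higher payoff than Low against every column: 6 > 5, 11 > 9, 3 > 0.
So Low is strictly dominated and the kicker never plays it.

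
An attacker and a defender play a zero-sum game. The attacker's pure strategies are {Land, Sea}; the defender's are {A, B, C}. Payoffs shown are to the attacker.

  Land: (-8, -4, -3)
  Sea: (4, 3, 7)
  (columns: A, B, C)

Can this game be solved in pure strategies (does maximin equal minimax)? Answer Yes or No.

Yes

Row minima: Land → -8, Sea → 3; maximin = 3.
Column maxima: A → 4, B → 3, C → 7; minimax = 3.
maximin = minimax = 3, so a saddle point exists.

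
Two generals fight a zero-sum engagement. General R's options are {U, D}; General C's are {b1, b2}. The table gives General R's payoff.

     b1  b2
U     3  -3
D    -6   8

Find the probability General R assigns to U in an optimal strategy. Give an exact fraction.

7/10

Row minima: U → -3, D → -6; maximin = -3.
Column maxima: b1 → 3, b2 → 8; minimax = 3.
-3 ≠ 3, so there is no saddle point; optimal play is mixed.
Let General R play U with probability p. Expected payoff against b1: 3p + (-6)(1−p) = 9p − 6; against b2: (-3)p + 8(1−p) = −11p + 8.
Setting these equal: 9p − 6 = −11p + 8 ⇒ 20p = 14 ⇒ p = 7/10, and the value is (9)·(7/10) − 6 = 3/10.
For General C: with q = P(b1), equating U's and D's payoffs gives 6q − 3 = −14q + 8 ⇒ q = 11/20.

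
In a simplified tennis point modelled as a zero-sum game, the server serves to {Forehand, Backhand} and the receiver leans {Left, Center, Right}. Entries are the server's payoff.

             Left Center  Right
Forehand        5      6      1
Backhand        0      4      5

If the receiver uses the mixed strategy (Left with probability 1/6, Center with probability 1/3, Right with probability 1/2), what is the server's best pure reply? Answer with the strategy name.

Expected payoff of Forehand: (1/6)·5 + (1/3)·6 + (1/2)·1 = 10/3.
Expected payoff of Backhand: (1/6)·0 + (1/3)·4 + (1/2)·5 = 23/6.
The largest is 23/6, so the server's best response is Backhand.

Backhand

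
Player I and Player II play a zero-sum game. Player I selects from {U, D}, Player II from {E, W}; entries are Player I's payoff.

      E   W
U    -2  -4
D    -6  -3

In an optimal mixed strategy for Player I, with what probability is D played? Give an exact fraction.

Row minima: U → -4, D → -6; maximin = -4.
Column maxima: E → -2, W → -3; minimax = -3.
-4 ≠ -3, so there is no saddle point; optimal play is mixed.
Let Player I play U with probability p. Expected payoff against E: (-2)p + (-6)(1−p) = 4p − 6; against W: (-4)p + (-3)(1−p) = −p − 3.
Setting these equal: 4p − 6 = −p − 3 ⇒ 5p = 3 ⇒ p = 3/5, and the value is (4)·(3/5) − 6 = -18/5.
For Player II: with q = P(E), equating U's and D's payoffs gives 2q − 4 = −3q − 3 ⇒ q = 1/5.

2/5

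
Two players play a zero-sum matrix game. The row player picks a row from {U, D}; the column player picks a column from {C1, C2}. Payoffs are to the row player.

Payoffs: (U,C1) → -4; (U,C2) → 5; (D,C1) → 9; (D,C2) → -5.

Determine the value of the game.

25/23

Row minima: U → -4, D → -5; maximin = -4.
Column maxima: C1 → 9, C2 → 5; minimax = 5.
-4 ≠ 5, so there is no saddle point; optimal play is mixed.
Let the row player play U with probability p. Expected payoff against C1: (-4)p + 9(1−p) = −13p + 9; against C2: 5p + (-5)(1−p) = 10p − 5.
Setting these equal: −13p + 9 = 10p − 5 ⇒ −23p = -14 ⇒ p = 14/23, and the value is (-13)·(14/23) + 9 = 25/23.
For the column player: with q = P(C1), equating U's and D's payoffs gives −9q + 5 = 14q − 5 ⇒ q = 10/23.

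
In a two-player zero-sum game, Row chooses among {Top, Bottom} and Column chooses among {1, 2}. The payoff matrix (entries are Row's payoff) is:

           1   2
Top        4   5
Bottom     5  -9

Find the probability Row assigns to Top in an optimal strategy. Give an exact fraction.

Row minima: Top → 4, Bottom → -9; maximin = 4.
Column maxima: 1 → 5, 2 → 5; minimax = 5.
4 ≠ 5, so there is no saddle point; optimal play is mixed.
Let Row play Top with probability p. Expected payoff against 1: 4p + 5(1−p) = −p + 5; against 2: 5p + (-9)(1−p) = 14p − 9.
Setting these equal: −p + 5 = 14p − 9 ⇒ −15p = -14 ⇒ p = 14/15, and the value is (-1)·(14/15) + 5 = 61/15.
For Column: with q = P(1), equating Top's and Bottom's payoffs gives −q + 5 = 14q − 9 ⇒ q = 14/15.

14/15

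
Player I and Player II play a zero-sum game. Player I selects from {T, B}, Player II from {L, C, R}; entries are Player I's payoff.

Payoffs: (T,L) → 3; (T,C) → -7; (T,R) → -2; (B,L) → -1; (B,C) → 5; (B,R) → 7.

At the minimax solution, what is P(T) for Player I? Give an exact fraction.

3/8

Row minima: T → -7, B → -1; maximin = -1.
Column maxima: L → 3, C → 5, R → 7; minimax = 3.
-1 ≠ 3, so there is no saddle point; optimal play is mixed.
R is strictly dominated by C (it gives Player I strictly more in every row), so Player II never plays it.
On the remaining 2×2 (T, B vs L, C):
Let Player I play T with probability p. Expected payoff against L: 3p + (-1)(1−p) = 4p − 1; against C: (-7)p + 5(1−p) = −12p + 5.
Setting these equal: 4p − 1 = −12p + 5 ⇒ 16p = 6 ⇒ p = 3/8, and the value is (4)·(3/8) − 1 = 1/2.
For Player II: with q = P(L), equating T's and B's payoffs gives 10q − 7 = −6q + 5 ⇒ q = 3/4.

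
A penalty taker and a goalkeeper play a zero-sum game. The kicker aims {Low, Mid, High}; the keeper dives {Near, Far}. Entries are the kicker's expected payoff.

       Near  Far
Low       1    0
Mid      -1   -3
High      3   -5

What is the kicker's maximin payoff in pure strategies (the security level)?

0

Row minima: Low → 0, Mid → -3, High → -5.
The best of these is 0.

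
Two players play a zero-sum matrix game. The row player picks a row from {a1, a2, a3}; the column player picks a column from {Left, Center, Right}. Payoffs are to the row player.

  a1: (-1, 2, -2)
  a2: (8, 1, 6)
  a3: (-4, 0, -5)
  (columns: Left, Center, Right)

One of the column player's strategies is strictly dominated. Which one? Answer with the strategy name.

Left

Right holds the row player's payoff strictly below Left in every row: -2 < -1, 6 < 8, -5 < -4.
So Left is strictly dominated for the column player.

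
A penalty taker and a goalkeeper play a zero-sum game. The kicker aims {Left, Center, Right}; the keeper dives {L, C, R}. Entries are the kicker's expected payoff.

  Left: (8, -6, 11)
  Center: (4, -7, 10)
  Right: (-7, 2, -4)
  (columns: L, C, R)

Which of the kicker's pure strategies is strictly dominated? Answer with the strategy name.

Center

Left gives a strictly higher payoff than Center against every column: 8 > 4, -6 > -7, 11 > 10.
So Center is strictly dominated and the kicker never plays it.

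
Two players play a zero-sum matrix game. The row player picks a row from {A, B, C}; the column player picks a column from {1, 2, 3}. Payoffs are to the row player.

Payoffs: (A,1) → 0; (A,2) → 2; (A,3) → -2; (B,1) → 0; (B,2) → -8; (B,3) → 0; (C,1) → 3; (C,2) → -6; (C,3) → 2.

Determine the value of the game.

-2/3

Row minima: A → -2, B → -8, C → -6; maximin = -2.
Column maxima: 1 → 3, 2 → 2, 3 → 2; minimax = 2.
-2 ≠ 2, so there is no saddle point; optimal play is mixed.
B is strictly dominated by C, so the row player never plays it.
With B eliminated, 1 is strictly dominated by 3 (it gives the row player strictly more in every remaining row), so the column player never plays it.
On the remaining 2×2 (A, C vs 2, 3):
Let the row player play A with probability p. Expected payoff against 2: 2p + (-6)(1−p) = 8p − 6; against 3: (-2)p + 2(1−p) = −4p + 2.
Setting these equal: 8p − 6 = −4p + 2 ⇒ 12p = 8 ⇒ p = 2/3, and the value is (8)·(2/3) − 6 = -2/3.
For the column player: with q = P(2), equating A's and C's payoffs gives 4q − 2 = −8q + 2 ⇒ q = 1/3.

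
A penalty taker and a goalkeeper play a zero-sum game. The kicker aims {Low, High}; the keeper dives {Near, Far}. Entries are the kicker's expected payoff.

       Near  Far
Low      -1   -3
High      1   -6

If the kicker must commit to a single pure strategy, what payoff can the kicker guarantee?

Row minima: Low → -3, High → -6.
The best of these is -3.

-3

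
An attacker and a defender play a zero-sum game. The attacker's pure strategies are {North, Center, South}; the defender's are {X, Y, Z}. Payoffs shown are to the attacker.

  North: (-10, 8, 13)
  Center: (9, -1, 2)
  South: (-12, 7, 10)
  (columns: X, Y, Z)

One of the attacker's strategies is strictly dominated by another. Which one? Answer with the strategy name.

North gives a strictly higher payoff than South against every column: -10 > -12, 8 > 7, 13 > 10.
So South is strictly dominated and the attacker never plays it.

South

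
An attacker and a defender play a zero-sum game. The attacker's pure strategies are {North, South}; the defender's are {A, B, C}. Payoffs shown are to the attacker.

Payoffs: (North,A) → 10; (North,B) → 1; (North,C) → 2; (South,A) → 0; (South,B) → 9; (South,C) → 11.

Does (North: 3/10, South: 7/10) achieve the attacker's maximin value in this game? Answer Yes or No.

No

Against A this mix gives (3/10)·10 + (7/10)·0 = 3.
Against B this mix gives (3/10)·1 + (7/10)·9 = 33/5.
Against C this mix gives (3/10)·2 + (7/10)·11 = 83/10.
The defender will play A, holding the attacker to 3. Shifting weight toward the row that does better against A would raise this floor (the equalizing mix achieves 5 against both A and B), so the proposed strategy is not optimal.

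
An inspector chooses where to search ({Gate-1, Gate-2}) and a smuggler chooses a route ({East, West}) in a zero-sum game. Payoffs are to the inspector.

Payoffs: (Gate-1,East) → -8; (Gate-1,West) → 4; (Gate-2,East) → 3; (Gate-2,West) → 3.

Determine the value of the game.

3

Row minima: Gate-1 → -8, Gate-2 → 3; maximin = 3.
Column maxima: East → 3, West → 4; minimax = 3.
Since maximin = minimax = 3, there is a saddle point and the value is 3.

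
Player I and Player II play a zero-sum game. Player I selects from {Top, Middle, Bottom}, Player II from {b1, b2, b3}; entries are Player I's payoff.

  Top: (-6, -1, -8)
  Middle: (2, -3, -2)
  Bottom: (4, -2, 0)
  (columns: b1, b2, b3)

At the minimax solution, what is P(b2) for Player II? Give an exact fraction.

8/9

Row minima: Top → -8, Middle → -3, Bottom → -2; maximin = -2.
Column maxima: b1 → 4, b2 → -1, b3 → 0; minimax = -1.
-2 ≠ -1, so there is no saddle point; optimal play is mixed.
Middle is strictly dominated by Bottom, so Player I never plays it.
b1 is strictly dominated by b3 (it gives Player I strictly more in every row), so Player II never plays it.
On the remaining 2×2 (Top, Bottom vs b2, b3):
Let Player I play Top with probability p. Expected payoff against b2: (-1)p + (-2)(1−p) = p − 2; against b3: (-8)p + 0(1−p) = −8p.
Setting these equal: p − 2 = −8p ⇒ 9p = 2 ⇒ p = 2/9, and the value is (1)·(2/9) − 2 = -16/9.
For Player II: with q = P(b2), equating Top's and Bottom's payoffs gives 7q − 8 = −2q ⇒ q = 8/9.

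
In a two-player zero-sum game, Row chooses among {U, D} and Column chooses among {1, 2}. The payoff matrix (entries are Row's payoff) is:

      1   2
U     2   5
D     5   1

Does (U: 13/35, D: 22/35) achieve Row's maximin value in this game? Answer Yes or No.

Against 1 this mix gives (13/35)·2 + (22/35)·5 = 136/35.
Against 2 this mix gives (13/35)·5 + (22/35)·1 = 87/35.
Column will play 2, holding Row to 87/35. Shifting weight toward the row that does better against 2 would raise this floor (the equalizing mix achieves 23/7 against both 2 and 1), so the proposed strategy is not optimal.

No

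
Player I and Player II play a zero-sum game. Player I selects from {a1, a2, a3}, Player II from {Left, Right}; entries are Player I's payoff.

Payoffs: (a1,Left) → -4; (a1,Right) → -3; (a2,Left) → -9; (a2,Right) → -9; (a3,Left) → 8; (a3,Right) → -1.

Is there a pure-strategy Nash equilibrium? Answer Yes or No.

Yes

Row minima: a1 → -4, a2 → -9, a3 → -1; maximin = -1.
Column maxima: Left → 8, Right → -1; minimax = -1.
maximin = minimax = -1, so a saddle point exists.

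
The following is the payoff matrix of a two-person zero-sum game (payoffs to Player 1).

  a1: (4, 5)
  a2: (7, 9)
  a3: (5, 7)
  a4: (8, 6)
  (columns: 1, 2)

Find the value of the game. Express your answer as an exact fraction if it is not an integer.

Row minima: a1 → 4, a2 → 7, a3 → 5, a4 → 6; maximin = 7.
Column maxima: 1 → 8, 2 → 9; minimax = 8.
7 ≠ 8, so there is no saddle point; optimal play is mixed.
a1 is strictly dominated by a2, so Player 1 never plays it.
a3 is strictly dominated by a2, so Player 1 never plays it.
On the remaining 2×2 (a2, a4 vs 1, 2):
Let Player 1 play a2 with probability p. Expected payoff against 1: 7p + 8(1−p) = −p + 8; against 2: 9p + 6(1−p) = 3p + 6.
Setting these equal: −p + 8 = 3p + 6 ⇒ −4p = -2 ⇒ p = 1/2, and the value is (-1)·(1/2) + 8 = 15/2.
For Player 2: with q = P(1), equating a2's and a4's payoffs gives −2q + 9 = 2q + 6 ⇒ q = 3/4.

15/2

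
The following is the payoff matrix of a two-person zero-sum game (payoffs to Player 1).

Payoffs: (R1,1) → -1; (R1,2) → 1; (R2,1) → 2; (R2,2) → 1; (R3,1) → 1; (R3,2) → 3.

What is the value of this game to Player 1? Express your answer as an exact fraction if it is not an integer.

5/3

Row minima: R1 → -1, R2 → 1, R3 → 1; maximin = 1.
Column maxima: 1 → 2, 2 → 3; minimax = 2.
1 ≠ 2, so there is no saddle point; optimal play is mixed.
R1 is strictly dominated by R3, so Player 1 never plays it.
On the remaining 2×2 (R2, R3 vs 1, 2):
Let Player 1 play R2 with probability p. Expected payoff against 1: 2p + 1(1−p) = p + 1; against 2: 1p + 3(1−p) = −2p + 3.
Setting these equal: p + 1 = −2p + 3 ⇒ 3p = 2 ⇒ p = 2/3, and the value is (1)·(2/3) + 1 = 5/3.
For Player 2: with q = P(1), equating R2's and R3's payoffs gives q + 1 = −2q + 3 ⇒ q = 2/3.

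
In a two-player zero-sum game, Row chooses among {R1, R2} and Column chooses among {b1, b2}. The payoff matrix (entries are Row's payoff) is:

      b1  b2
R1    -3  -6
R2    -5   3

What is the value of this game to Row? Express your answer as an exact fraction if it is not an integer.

-39/11

Row minima: R1 → -6, R2 → -5; maximin = -5.
Column maxima: b1 → -3, b2 → 3; minimax = -3.
-5 ≠ -3, so there is no saddle point; optimal play is mixed.
Let Row play R1 with probability p. Expected payoff against b1: (-3)p + (-5)(1−p) = 2p − 5; against b2: (-6)p + 3(1−p) = −9p + 3.
Setting these equal: 2p − 5 = −9p + 3 ⇒ 11p = 8 ⇒ p = 8/11, and the value is (2)·(8/11) − 5 = -39/11.
For Column: with q = P(b1), equating R1's and R2's payoffs gives 3q − 6 = −8q + 3 ⇒ q = 9/11.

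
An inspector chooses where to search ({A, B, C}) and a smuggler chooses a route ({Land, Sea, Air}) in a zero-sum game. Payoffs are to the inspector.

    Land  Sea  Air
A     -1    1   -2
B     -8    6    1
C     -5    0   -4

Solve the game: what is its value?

Row minima: A → -2, B → -8, C → -5; maximin = -2.
Column maxima: Land → -1, Sea → 6, Air → 1; minimax = -1.
-2 ≠ -1, so there is no saddle point; optimal play is mixed.
C is strictly dominated by A, so the inspector never plays it.
Sea is strictly dominated by Land (it gives the inspector strictly more in every row), so the smuggler never plays it.
On the remaining 2×2 (A, B vs Land, Air):
Let the inspector play A with probability p. Expected payoff against Land: (-1)p + (-8)(1−p) = 7p − 8; against Air: (-2)p + 1(1−p) = −3p + 1.
Setting these equal: 7p − 8 = −3p + 1 ⇒ 10p = 9 ⇒ p = 9/10, and the value is (7)·(9/10) − 8 = -17/10.
For the smuggler: with q = P(Land), equating A's and B's payoffs gives q − 2 = −9q + 1 ⇒ q = 3/10.

-17/10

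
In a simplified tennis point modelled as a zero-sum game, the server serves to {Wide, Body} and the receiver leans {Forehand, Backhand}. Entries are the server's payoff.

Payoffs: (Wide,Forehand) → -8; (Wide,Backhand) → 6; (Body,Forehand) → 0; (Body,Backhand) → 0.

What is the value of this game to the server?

Row minima: Wide → -8, Body → 0; maximin = 0.
Column maxima: Forehand → 0, Backhand → 6; minimax = 0.
Since maximin = minimax = 0, there is a saddle point and the value is 0.

0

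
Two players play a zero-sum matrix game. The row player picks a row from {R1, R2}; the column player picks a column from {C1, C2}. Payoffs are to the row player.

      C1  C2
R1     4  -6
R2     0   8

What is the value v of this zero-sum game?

Row minima: R1 → -6, R2 → 0; maximin = 0.
Column maxima: C1 → 4, C2 → 8; minimax = 4.
0 ≠ 4, so there is no saddle point; optimal play is mixed.
Let the row player play R1 with probability p. Expected payoff against C1: 4p + 0(1−p) = 4p; against C2: (-6)p + 8(1−p) = −14p + 8.
Setting these equal: 4p = −14p + 8 ⇒ 18p = 8 ⇒ p = 4/9, and the value is (4)·(4/9) = 16/9.
For the column player: with q = P(C1), equating R1's and R2's payoffs gives 10q − 6 = −8q + 8 ⇒ q = 7/9.

16/9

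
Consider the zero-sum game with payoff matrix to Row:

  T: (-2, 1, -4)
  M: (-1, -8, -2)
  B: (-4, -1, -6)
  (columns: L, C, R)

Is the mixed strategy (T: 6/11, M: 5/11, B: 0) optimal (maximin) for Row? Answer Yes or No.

Yes

Against L this mix gives (6/11)·(-2) + (5/11)·(-1) = -17/11.
Against C this mix gives (6/11)·1 + (5/11)·(-8) = -34/11.
Against R this mix gives (6/11)·(-4) + (5/11)·(-2) = -34/11.
All of Column's active replies (C, R) yield -34/11, and no column does worse for Row. The mix makes Column indifferent and guarantees -34/11, so it is optimal.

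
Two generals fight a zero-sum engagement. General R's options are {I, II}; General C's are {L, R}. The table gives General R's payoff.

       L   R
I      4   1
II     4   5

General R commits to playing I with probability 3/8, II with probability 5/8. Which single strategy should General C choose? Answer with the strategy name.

R

If General C plays L, General R's expected payoff is (3/8)·4 + (5/8)·4 = 4.
If General C plays R, General R's expected payoff is (3/8)·1 + (5/8)·5 = 7/2.
General C minimizes General R's payoff; the smallest is 7/2, so the best response is R.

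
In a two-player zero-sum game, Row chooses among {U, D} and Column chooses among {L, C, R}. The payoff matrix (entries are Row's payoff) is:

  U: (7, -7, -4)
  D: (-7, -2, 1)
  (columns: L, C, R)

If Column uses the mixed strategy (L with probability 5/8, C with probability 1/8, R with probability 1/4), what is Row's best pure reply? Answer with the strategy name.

Expected payoff of U: (5/8)·7 + (1/8)·(-7) + (1/4)·(-4) = 5/2.
Expected payoff of D: (5/8)·(-7) + (1/8)·(-2) + (1/4)·1 = -35/8.
The largest is 5/2, so Row's best response is U.

U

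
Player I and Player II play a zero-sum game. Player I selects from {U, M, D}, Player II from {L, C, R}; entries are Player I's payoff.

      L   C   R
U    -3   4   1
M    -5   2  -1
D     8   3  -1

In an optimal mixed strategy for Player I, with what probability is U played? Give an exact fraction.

Row minima: U → -3, M → -5, D → -1; maximin = -1.
Column maxima: L → 8, C → 4, R → 1; minimax = 1.
-1 ≠ 1, so there is no saddle point; optimal play is mixed.
M is strictly dominated by U, so Player I never plays it.
C is strictly dominated by R (it gives Player I strictly more in every row), so Player II never plays it.
On the remaining 2×2 (U, D vs L, R):
Let Player I play U with probability p. Expected payoff against L: (-3)p + 8(1−p) = −11p + 8; against R: 1p + (-1)(1−p) = 2p − 1.
Setting these equal: −11p + 8 = 2p − 1 ⇒ −13p = -9 ⇒ p = 9/13, and the value is (-11)·(9/13) + 8 = 5/13.
For Player II: with q = P(L), equating U's and D's payoffs gives −4q + 1 = 9q − 1 ⇒ q = 2/13.

9/13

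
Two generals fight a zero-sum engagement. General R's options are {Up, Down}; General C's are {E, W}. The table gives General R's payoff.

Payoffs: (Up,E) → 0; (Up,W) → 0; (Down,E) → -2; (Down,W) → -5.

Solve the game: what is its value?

Row minima: Up → 0, Down → -5; maximin = 0.
Column maxima: E → 0, W → 0; minimax = 0.
Since maximin = minimax = 0, there is a saddle point and the value is 0.

0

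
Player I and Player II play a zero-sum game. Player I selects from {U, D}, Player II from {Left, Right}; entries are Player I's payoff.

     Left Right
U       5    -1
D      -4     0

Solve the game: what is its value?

Row minima: U → -1, D → -4; maximin = -1.
Column maxima: Left → 5, Right → 0; minimax = 0.
-1 ≠ 0, so there is no saddle point; optimal play is mixed.
Let Player I play U with probability p. Expected payoff against Left: 5p + (-4)(1−p) = 9p − 4; against Right: (-1)p + 0(1−p) = −p.
Setting these equal: 9p − 4 = −p ⇒ 10p = 4 ⇒ p = 2/5, and the value is (9)·(2/5) − 4 = -2/5.
For Player II: with q = P(Left), equating U's and D's payoffs gives 6q − 1 = −4q ⇒ q = 1/10.

-2/5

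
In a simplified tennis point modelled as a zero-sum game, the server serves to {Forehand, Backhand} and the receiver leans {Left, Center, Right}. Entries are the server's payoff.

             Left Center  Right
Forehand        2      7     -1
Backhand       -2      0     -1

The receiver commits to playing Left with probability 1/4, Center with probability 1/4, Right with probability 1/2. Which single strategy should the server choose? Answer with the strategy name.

Forehand

Expected payoff of Forehand: (1/4)·2 + (1/4)·7 + (1/2)·(-1) = 7/4.
Expected payoff of Backhand: (1/4)·(-2) + (1/4)·0 + (1/2)·(-1) = -1.
The largest is 7/4, so the server's best response is Forehand.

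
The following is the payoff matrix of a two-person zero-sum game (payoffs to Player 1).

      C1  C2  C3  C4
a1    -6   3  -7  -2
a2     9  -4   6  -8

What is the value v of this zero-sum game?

Row minima: a1 → -7, a2 → -8; maximin = -7.
Column maxima: C1 → 9, C2 → 3, C3 → 6, C4 → -2; minimax = -2.
-7 ≠ -2, so there is no saddle point; optimal play is mixed.
C1 is strictly dominated by C3 (it gives Player 1 strictly more in every row), so Player 2 never plays it.
C2 is strictly dominated by C4 (it gives Player 1 strictly more in every row), so Player 2 never plays it.
On the remaining 2×2 (a1, a2 vs C3, C4):
Let Player 1 play a1 with probability p. Expected payoff against C3: (-7)p + 6(1−p) = −13p + 6; against C4: (-2)p + (-8)(1−p) = 6p − 8.
Setting these equal: −13p + 6 = 6p − 8 ⇒ −19p = -14 ⇒ p = 14/19, and the value is (-13)·(14/19) + 6 = -68/19.
For Player 2: with q = P(C3), equating a1's and a2's payoffs gives −5q − 2 = 14q − 8 ⇒ q = 6/19.

-68/19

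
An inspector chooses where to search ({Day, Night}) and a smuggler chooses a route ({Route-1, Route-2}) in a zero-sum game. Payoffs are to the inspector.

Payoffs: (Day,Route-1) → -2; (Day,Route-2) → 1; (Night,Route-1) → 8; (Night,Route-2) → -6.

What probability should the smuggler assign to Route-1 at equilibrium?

Row minima: Day → -2, Night → -6; maximin = -2.
Column maxima: Route-1 → 8, Route-2 → 1; minimax = 1.
-2 ≠ 1, so there is no saddle point; optimal play is mixed.
Let the inspector play Day with probability p. Expected payoff against Route-1: (-2)p + 8(1−p) = −10p + 8; against Route-2: 1p + (-6)(1−p) = 7p − 6.
Setting these equal: −10p + 8 = 7p − 6 ⇒ −17p = -14 ⇒ p = 14/17, and the value is (-10)·(14/17) + 8 = -4/17.
For the smuggler: with q = P(Route-1), equating Day's and Night's payoffs gives −3q + 1 = 14q − 6 ⇒ q = 7/17.

7/17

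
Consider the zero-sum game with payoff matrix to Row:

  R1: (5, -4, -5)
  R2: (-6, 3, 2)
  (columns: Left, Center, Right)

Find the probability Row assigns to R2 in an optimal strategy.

Row minima: R1 → -5, R2 → -6; maximin = -5.
Column maxima: Left → 5, Center → 3, Right → 2; minimax = 2.
-5 ≠ 2, so there is no saddle point; optimal play is mixed.
Center is strictly dominated by Right (it gives Row strictly more in every row), so Column never plays it.
On the remaining 2×2 (R1, R2 vs Left, Right):
Let Row play R1 with probability p. Expected payoff against Left: 5p + (-6)(1−p) = 11p − 6; against Right: (-5)p + 2(1−p) = −7p + 2.
Setting these equal: 11p − 6 = −7p + 2 ⇒ 18p = 8 ⇒ p = 4/9, and the value is (11)·(4/9) − 6 = -10/9.
For Column: with q = P(Left), equating R1's and R2's payoffs gives 10q − 5 = −8q + 2 ⇒ q = 7/18.

5/9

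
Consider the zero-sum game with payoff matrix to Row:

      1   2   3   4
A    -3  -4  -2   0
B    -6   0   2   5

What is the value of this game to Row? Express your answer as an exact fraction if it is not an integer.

Row minima: A → -4, B → -6; maximin = -4.
Column maxima: 1 → -3, 2 → 0, 3 → 2, 4 → 5; minimax = -3.
-4 ≠ -3, so there is no saddle point; optimal play is mixed.
3 is strictly dominated by 1 (it gives Row strictly more in every row), so Column never plays it.
4 is strictly dominated by 1 (it gives Row strictly more in every row), so Column never plays it.
On the remaining 2×2 (A, B vs 1, 2):
Let Row play A with probability p. Expected payoff against 1: (-3)p + (-6)(1−p) = 3p − 6; against 2: (-4)p + 0(1−p) = −4p.
Setting these equal: 3p − 6 = −4p ⇒ 7p = 6 ⇒ p = 6/7, and the value is (3)·(6/7) − 6 = -24/7.
For Column: with q = P(1), equating A's and B's payoffs gives q − 4 = −6q ⇒ q = 4/7.

-24/7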